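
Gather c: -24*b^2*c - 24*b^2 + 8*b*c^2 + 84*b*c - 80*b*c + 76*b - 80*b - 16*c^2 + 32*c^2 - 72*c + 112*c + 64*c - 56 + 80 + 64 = -24*b^2 - 4*b + c^2*(8*b + 16) + c*(-24*b^2 + 4*b + 104) + 88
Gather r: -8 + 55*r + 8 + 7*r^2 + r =7*r^2 + 56*r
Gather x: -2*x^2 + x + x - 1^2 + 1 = -2*x^2 + 2*x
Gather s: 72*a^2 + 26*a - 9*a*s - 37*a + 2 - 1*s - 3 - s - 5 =72*a^2 - 11*a + s*(-9*a - 2) - 6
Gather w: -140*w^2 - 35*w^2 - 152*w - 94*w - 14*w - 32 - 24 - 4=-175*w^2 - 260*w - 60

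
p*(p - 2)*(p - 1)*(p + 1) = p^4 - 2*p^3 - p^2 + 2*p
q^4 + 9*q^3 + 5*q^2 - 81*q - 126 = (q - 3)*(q + 2)*(q + 3)*(q + 7)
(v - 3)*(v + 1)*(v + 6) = v^3 + 4*v^2 - 15*v - 18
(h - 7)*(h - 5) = h^2 - 12*h + 35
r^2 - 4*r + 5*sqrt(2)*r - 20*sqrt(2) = (r - 4)*(r + 5*sqrt(2))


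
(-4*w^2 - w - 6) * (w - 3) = -4*w^3 + 11*w^2 - 3*w + 18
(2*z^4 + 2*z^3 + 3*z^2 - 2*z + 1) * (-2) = -4*z^4 - 4*z^3 - 6*z^2 + 4*z - 2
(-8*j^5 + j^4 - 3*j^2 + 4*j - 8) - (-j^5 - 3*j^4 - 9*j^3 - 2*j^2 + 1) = -7*j^5 + 4*j^4 + 9*j^3 - j^2 + 4*j - 9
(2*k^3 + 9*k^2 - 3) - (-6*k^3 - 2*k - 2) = 8*k^3 + 9*k^2 + 2*k - 1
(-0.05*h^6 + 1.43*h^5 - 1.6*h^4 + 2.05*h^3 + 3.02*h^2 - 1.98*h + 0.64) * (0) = 0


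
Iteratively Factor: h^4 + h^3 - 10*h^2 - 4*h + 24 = (h - 2)*(h^3 + 3*h^2 - 4*h - 12) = (h - 2)^2*(h^2 + 5*h + 6) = (h - 2)^2*(h + 3)*(h + 2)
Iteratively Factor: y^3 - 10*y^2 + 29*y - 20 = (y - 4)*(y^2 - 6*y + 5) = (y - 5)*(y - 4)*(y - 1)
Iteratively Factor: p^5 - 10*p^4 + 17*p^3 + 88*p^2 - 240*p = (p - 4)*(p^4 - 6*p^3 - 7*p^2 + 60*p) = (p - 5)*(p - 4)*(p^3 - p^2 - 12*p) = (p - 5)*(p - 4)^2*(p^2 + 3*p) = (p - 5)*(p - 4)^2*(p + 3)*(p)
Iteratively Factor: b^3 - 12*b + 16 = (b + 4)*(b^2 - 4*b + 4) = (b - 2)*(b + 4)*(b - 2)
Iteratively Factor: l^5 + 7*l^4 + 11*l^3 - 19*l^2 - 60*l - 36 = (l + 1)*(l^4 + 6*l^3 + 5*l^2 - 24*l - 36) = (l - 2)*(l + 1)*(l^3 + 8*l^2 + 21*l + 18) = (l - 2)*(l + 1)*(l + 3)*(l^2 + 5*l + 6) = (l - 2)*(l + 1)*(l + 2)*(l + 3)*(l + 3)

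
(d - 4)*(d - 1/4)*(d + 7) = d^3 + 11*d^2/4 - 115*d/4 + 7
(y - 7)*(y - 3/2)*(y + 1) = y^3 - 15*y^2/2 + 2*y + 21/2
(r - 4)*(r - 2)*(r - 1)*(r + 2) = r^4 - 5*r^3 + 20*r - 16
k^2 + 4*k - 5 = (k - 1)*(k + 5)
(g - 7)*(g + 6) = g^2 - g - 42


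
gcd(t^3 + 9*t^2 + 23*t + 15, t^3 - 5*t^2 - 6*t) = t + 1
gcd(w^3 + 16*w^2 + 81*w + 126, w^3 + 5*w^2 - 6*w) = w + 6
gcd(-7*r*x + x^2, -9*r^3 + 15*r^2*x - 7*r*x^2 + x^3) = 1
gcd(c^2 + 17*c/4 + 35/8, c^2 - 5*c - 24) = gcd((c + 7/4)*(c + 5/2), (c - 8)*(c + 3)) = 1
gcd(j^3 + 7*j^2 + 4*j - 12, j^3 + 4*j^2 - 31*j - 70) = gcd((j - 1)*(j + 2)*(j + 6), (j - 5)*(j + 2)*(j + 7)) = j + 2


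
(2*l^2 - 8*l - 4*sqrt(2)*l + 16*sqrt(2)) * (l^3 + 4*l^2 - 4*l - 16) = 2*l^5 - 4*sqrt(2)*l^4 - 40*l^3 + 80*sqrt(2)*l^2 + 128*l - 256*sqrt(2)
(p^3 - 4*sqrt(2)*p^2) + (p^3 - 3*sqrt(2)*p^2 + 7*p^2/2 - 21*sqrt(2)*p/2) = 2*p^3 - 7*sqrt(2)*p^2 + 7*p^2/2 - 21*sqrt(2)*p/2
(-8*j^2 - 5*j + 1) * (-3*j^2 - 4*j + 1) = 24*j^4 + 47*j^3 + 9*j^2 - 9*j + 1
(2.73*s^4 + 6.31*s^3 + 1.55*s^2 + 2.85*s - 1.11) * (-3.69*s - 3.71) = -10.0737*s^5 - 33.4122*s^4 - 29.1296*s^3 - 16.267*s^2 - 6.4776*s + 4.1181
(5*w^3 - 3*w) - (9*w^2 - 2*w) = 5*w^3 - 9*w^2 - w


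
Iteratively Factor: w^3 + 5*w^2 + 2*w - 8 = (w + 2)*(w^2 + 3*w - 4) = (w + 2)*(w + 4)*(w - 1)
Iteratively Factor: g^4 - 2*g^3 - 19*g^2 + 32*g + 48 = (g + 1)*(g^3 - 3*g^2 - 16*g + 48) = (g + 1)*(g + 4)*(g^2 - 7*g + 12) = (g - 3)*(g + 1)*(g + 4)*(g - 4)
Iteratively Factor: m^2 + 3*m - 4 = (m - 1)*(m + 4)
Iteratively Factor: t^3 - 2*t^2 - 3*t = (t)*(t^2 - 2*t - 3) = t*(t + 1)*(t - 3)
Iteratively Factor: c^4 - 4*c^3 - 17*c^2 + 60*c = (c - 3)*(c^3 - c^2 - 20*c) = c*(c - 3)*(c^2 - c - 20) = c*(c - 3)*(c + 4)*(c - 5)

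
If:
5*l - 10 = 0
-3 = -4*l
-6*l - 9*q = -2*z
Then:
No Solution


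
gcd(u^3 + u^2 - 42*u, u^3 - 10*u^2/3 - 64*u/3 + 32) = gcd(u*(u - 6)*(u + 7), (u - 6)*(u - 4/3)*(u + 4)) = u - 6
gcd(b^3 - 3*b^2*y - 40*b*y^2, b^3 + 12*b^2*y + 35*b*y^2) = b^2 + 5*b*y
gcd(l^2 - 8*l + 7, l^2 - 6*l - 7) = l - 7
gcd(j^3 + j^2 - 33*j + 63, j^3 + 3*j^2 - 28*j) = j + 7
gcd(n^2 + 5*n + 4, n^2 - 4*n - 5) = n + 1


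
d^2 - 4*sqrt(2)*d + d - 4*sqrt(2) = (d + 1)*(d - 4*sqrt(2))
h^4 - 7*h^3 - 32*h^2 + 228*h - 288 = (h - 8)*(h - 3)*(h - 2)*(h + 6)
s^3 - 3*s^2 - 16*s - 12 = (s - 6)*(s + 1)*(s + 2)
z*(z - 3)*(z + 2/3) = z^3 - 7*z^2/3 - 2*z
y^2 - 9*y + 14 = (y - 7)*(y - 2)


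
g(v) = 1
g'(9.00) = 0.00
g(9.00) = 1.00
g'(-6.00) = 0.00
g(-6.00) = 1.00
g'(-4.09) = 0.00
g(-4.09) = 1.00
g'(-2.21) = 0.00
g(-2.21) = 1.00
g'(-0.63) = 0.00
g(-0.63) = 1.00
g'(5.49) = 0.00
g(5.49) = 1.00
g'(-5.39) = 0.00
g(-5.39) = 1.00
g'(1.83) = 0.00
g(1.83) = 1.00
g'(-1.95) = 0.00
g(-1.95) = 1.00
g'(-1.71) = 0.00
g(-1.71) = 1.00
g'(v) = 0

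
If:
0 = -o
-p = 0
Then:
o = 0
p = 0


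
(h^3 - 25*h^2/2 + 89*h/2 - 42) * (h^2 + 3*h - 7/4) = h^5 - 19*h^4/2 + 21*h^3/4 + 907*h^2/8 - 1631*h/8 + 147/2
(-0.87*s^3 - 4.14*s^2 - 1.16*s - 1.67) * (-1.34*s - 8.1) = 1.1658*s^4 + 12.5946*s^3 + 35.0884*s^2 + 11.6338*s + 13.527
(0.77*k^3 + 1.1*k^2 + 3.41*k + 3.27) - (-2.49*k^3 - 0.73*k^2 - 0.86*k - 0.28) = 3.26*k^3 + 1.83*k^2 + 4.27*k + 3.55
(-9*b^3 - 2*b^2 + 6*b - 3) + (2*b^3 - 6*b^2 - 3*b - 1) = -7*b^3 - 8*b^2 + 3*b - 4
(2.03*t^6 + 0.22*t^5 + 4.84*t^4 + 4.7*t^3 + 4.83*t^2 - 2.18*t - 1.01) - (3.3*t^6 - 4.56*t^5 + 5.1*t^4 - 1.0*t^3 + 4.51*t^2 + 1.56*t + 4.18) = -1.27*t^6 + 4.78*t^5 - 0.26*t^4 + 5.7*t^3 + 0.32*t^2 - 3.74*t - 5.19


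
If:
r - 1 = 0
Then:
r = 1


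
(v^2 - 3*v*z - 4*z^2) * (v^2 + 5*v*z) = v^4 + 2*v^3*z - 19*v^2*z^2 - 20*v*z^3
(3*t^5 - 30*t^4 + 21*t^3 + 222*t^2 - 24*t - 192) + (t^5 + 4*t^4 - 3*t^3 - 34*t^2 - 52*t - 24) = 4*t^5 - 26*t^4 + 18*t^3 + 188*t^2 - 76*t - 216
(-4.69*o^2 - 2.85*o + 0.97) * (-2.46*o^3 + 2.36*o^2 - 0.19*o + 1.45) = 11.5374*o^5 - 4.0574*o^4 - 8.2211*o^3 - 3.9698*o^2 - 4.3168*o + 1.4065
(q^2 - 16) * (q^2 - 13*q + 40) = q^4 - 13*q^3 + 24*q^2 + 208*q - 640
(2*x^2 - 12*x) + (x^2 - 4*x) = 3*x^2 - 16*x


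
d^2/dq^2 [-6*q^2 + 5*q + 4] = -12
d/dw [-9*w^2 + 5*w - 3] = 5 - 18*w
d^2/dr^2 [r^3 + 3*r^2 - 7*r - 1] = 6*r + 6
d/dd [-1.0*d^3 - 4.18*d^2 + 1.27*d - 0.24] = -3.0*d^2 - 8.36*d + 1.27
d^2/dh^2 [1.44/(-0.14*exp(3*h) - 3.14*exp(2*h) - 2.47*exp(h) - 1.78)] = (-1.44*(0.42*exp(2*h) + 6.28*exp(h) + 2.47)*(0.84*exp(2*h) + 12.56*exp(h) + 4.94)*exp(h) + (1.8144*exp(2*h) + 18.0864*exp(h) + 3.5568)*(0.14*exp(3*h) + 3.14*exp(2*h) + 2.47*exp(h) + 1.78))*exp(h)/(0.14*exp(3*h) + 3.14*exp(2*h) + 2.47*exp(h) + 1.78)^3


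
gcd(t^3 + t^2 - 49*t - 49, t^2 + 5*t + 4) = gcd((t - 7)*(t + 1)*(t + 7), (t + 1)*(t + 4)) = t + 1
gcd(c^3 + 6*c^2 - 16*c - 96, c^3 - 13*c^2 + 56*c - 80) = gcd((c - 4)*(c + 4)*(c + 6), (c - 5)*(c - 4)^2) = c - 4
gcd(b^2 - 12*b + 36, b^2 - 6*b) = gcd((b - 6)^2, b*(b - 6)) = b - 6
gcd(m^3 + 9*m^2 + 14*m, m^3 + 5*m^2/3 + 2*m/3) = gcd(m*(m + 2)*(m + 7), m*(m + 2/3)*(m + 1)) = m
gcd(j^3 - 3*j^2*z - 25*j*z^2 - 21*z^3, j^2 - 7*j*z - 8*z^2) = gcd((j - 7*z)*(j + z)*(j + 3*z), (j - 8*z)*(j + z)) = j + z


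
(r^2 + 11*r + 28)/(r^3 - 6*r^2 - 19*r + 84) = (r + 7)/(r^2 - 10*r + 21)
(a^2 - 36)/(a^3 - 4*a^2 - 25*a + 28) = (a^2 - 36)/(a^3 - 4*a^2 - 25*a + 28)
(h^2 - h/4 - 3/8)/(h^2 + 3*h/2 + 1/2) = (h - 3/4)/(h + 1)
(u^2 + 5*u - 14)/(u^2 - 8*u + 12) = (u + 7)/(u - 6)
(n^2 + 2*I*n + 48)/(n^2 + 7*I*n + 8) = (n - 6*I)/(n - I)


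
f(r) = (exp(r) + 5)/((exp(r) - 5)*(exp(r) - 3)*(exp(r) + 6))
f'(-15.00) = 0.00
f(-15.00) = 0.06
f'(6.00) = 0.00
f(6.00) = 0.00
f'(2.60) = -0.03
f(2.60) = 0.01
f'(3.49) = -0.00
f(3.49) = 0.00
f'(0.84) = 2.06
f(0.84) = 0.48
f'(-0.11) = 0.07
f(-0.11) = 0.10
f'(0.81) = 1.63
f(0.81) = 0.42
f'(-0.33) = 0.04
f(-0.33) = 0.09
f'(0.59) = 0.48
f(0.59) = 0.23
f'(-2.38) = 0.00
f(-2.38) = 0.06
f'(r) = -(exp(r) + 5)*exp(r)/((exp(r) - 5)*(exp(r) - 3)*(exp(r) + 6)^2) + exp(r)/((exp(r) - 5)*(exp(r) - 3)*(exp(r) + 6)) - (exp(r) + 5)*exp(r)/((exp(r) - 5)*(exp(r) - 3)^2*(exp(r) + 6)) - (exp(r) + 5)*exp(r)/((exp(r) - 5)^2*(exp(r) - 3)*(exp(r) + 6)) = (-2*exp(3*r) - 13*exp(2*r) + 20*exp(r) + 255)*exp(r)/(exp(6*r) - 4*exp(5*r) - 62*exp(4*r) + 312*exp(3*r) + 729*exp(2*r) - 5940*exp(r) + 8100)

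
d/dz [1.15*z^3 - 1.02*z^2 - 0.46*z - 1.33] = 3.45*z^2 - 2.04*z - 0.46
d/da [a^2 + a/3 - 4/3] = 2*a + 1/3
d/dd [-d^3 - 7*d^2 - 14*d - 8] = -3*d^2 - 14*d - 14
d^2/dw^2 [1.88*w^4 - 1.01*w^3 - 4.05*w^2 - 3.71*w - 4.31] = 22.56*w^2 - 6.06*w - 8.1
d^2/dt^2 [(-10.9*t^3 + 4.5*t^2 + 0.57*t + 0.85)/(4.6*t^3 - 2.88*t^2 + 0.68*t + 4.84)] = (-98.3663999999999*t^6 + 276.9384*t^5 + 2998.19904*t^4 - 1873.244384*t^3 + 67.0824*t^2 - 1607.896416*t + 231.561152)/(97.336*t^9 - 182.8224*t^8 + 157.62912*t^7 + 229.303488*t^6 - 361.420224*t^5 + 207.276672*t^4 + 266.715776*t^3 - 195.683136*t^2 + 47.788224*t + 113.379904)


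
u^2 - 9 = (u - 3)*(u + 3)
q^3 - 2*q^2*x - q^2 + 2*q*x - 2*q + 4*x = (q - 2)*(q + 1)*(q - 2*x)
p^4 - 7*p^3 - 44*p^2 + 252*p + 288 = (p - 8)*(p - 6)*(p + 1)*(p + 6)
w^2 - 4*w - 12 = (w - 6)*(w + 2)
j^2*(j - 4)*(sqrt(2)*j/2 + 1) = sqrt(2)*j^4/2 - 2*sqrt(2)*j^3 + j^3 - 4*j^2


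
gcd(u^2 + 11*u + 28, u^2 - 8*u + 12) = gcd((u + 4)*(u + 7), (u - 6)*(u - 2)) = 1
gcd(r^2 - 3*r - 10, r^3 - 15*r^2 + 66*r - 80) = r - 5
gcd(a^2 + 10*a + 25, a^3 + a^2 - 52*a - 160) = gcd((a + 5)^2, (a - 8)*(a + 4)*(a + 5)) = a + 5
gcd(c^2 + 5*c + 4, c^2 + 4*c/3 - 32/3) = c + 4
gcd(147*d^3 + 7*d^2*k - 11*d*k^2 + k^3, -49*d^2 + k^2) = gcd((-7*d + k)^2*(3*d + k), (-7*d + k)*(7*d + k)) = 7*d - k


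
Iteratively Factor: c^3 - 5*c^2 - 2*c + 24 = (c + 2)*(c^2 - 7*c + 12) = (c - 4)*(c + 2)*(c - 3)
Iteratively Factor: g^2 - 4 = (g - 2)*(g + 2)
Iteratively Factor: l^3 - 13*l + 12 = (l + 4)*(l^2 - 4*l + 3) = (l - 3)*(l + 4)*(l - 1)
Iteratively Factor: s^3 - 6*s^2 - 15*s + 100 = (s - 5)*(s^2 - s - 20) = (s - 5)^2*(s + 4)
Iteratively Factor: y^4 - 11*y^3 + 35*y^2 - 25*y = (y - 1)*(y^3 - 10*y^2 + 25*y) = (y - 5)*(y - 1)*(y^2 - 5*y) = y*(y - 5)*(y - 1)*(y - 5)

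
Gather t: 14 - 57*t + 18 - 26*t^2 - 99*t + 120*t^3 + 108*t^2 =120*t^3 + 82*t^2 - 156*t + 32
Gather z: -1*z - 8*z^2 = -8*z^2 - z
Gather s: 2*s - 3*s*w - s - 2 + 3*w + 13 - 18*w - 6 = s*(1 - 3*w) - 15*w + 5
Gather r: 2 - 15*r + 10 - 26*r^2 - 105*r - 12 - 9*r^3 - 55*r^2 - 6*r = -9*r^3 - 81*r^2 - 126*r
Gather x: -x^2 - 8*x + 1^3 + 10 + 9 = -x^2 - 8*x + 20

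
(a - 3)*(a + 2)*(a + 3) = a^3 + 2*a^2 - 9*a - 18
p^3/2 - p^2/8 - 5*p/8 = p*(p/2 + 1/2)*(p - 5/4)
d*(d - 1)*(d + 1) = d^3 - d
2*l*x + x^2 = x*(2*l + x)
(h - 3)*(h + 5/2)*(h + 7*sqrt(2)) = h^3 - h^2/2 + 7*sqrt(2)*h^2 - 15*h/2 - 7*sqrt(2)*h/2 - 105*sqrt(2)/2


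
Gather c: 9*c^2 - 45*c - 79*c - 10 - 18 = 9*c^2 - 124*c - 28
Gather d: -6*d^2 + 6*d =-6*d^2 + 6*d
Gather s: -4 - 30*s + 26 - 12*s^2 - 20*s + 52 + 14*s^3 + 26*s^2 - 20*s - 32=14*s^3 + 14*s^2 - 70*s + 42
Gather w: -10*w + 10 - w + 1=11 - 11*w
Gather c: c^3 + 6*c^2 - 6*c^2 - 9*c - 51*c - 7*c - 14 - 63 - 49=c^3 - 67*c - 126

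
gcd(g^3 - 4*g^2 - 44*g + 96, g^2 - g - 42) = g + 6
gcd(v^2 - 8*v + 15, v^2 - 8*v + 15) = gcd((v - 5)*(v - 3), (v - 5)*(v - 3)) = v^2 - 8*v + 15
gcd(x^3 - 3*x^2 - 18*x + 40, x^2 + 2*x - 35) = x - 5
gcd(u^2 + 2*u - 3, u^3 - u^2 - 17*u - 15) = u + 3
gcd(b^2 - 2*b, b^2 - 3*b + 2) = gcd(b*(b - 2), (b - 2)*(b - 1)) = b - 2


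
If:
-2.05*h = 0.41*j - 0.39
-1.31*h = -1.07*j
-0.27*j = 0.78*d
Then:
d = -0.06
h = 0.15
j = 0.19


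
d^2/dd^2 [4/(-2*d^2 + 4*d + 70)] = 4*(-d^2 + 2*d + 4*(d - 1)^2 + 35)/(-d^2 + 2*d + 35)^3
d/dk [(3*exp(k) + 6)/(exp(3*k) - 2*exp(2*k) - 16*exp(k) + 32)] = 3*((exp(k) + 2)*(-3*exp(2*k) + 4*exp(k) + 16) + exp(3*k) - 2*exp(2*k) - 16*exp(k) + 32)*exp(k)/(exp(3*k) - 2*exp(2*k) - 16*exp(k) + 32)^2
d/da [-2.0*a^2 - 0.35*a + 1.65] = -4.0*a - 0.35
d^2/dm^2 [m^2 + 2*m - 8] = 2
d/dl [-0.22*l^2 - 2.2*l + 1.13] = -0.44*l - 2.2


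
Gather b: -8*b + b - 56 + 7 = -7*b - 49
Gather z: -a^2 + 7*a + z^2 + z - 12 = -a^2 + 7*a + z^2 + z - 12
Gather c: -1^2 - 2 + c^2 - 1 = c^2 - 4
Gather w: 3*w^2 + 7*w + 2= 3*w^2 + 7*w + 2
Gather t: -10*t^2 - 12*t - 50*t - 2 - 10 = -10*t^2 - 62*t - 12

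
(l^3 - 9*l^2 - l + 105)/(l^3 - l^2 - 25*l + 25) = (l^2 - 4*l - 21)/(l^2 + 4*l - 5)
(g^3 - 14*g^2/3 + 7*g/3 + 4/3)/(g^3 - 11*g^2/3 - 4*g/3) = (g - 1)/g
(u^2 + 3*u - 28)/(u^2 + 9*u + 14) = (u - 4)/(u + 2)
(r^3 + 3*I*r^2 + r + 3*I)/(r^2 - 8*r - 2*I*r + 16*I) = (r^3 + 3*I*r^2 + r + 3*I)/(r^2 - 8*r - 2*I*r + 16*I)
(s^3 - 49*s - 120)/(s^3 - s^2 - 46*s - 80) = (s + 3)/(s + 2)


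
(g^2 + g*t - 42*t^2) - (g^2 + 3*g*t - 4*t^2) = -2*g*t - 38*t^2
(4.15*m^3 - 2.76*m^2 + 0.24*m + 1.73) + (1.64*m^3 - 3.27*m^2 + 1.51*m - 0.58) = 5.79*m^3 - 6.03*m^2 + 1.75*m + 1.15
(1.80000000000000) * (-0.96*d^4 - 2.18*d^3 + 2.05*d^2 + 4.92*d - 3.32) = -1.728*d^4 - 3.924*d^3 + 3.69*d^2 + 8.856*d - 5.976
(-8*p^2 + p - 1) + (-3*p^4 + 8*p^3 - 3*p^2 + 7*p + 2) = -3*p^4 + 8*p^3 - 11*p^2 + 8*p + 1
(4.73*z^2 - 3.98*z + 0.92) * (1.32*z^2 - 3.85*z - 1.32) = 6.2436*z^4 - 23.4641*z^3 + 10.2938*z^2 + 1.7116*z - 1.2144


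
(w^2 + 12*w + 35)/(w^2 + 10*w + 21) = (w + 5)/(w + 3)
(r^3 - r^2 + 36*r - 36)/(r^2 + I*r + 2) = (r^3 - r^2 + 36*r - 36)/(r^2 + I*r + 2)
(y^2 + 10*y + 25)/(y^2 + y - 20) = (y + 5)/(y - 4)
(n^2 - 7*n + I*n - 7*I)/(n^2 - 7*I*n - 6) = (n^2 + n*(-7 + I) - 7*I)/(n^2 - 7*I*n - 6)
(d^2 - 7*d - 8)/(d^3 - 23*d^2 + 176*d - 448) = (d + 1)/(d^2 - 15*d + 56)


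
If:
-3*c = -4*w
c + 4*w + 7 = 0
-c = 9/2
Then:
No Solution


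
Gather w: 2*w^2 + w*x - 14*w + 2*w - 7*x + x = 2*w^2 + w*(x - 12) - 6*x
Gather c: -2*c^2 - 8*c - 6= -2*c^2 - 8*c - 6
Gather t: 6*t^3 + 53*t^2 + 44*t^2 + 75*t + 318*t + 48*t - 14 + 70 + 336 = 6*t^3 + 97*t^2 + 441*t + 392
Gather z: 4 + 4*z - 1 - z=3*z + 3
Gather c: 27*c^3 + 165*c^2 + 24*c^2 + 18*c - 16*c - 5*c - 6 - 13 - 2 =27*c^3 + 189*c^2 - 3*c - 21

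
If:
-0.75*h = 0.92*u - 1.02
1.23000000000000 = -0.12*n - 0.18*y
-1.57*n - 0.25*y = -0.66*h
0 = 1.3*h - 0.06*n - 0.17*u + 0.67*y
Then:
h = 4.49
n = 3.33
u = -2.55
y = -9.05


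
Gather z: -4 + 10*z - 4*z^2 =-4*z^2 + 10*z - 4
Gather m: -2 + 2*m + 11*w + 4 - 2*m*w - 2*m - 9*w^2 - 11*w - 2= -2*m*w - 9*w^2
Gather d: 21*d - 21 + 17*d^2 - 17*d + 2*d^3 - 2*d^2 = 2*d^3 + 15*d^2 + 4*d - 21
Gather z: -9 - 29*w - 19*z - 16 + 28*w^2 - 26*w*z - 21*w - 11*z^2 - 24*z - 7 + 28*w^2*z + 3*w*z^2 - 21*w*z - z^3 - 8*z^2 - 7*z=28*w^2 - 50*w - z^3 + z^2*(3*w - 19) + z*(28*w^2 - 47*w - 50) - 32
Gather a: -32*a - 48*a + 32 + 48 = 80 - 80*a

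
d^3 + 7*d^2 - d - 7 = (d - 1)*(d + 1)*(d + 7)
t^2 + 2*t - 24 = (t - 4)*(t + 6)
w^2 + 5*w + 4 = (w + 1)*(w + 4)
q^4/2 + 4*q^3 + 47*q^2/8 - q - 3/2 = (q/2 + 1/4)*(q - 1/2)*(q + 2)*(q + 6)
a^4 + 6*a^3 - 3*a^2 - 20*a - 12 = (a - 2)*(a + 1)^2*(a + 6)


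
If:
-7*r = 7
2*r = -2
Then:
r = -1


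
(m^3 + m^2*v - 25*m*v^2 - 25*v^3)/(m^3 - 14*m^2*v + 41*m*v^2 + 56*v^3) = (m^2 - 25*v^2)/(m^2 - 15*m*v + 56*v^2)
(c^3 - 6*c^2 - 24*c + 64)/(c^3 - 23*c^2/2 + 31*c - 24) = 2*(c + 4)/(2*c - 3)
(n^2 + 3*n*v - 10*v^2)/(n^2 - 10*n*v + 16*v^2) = (-n - 5*v)/(-n + 8*v)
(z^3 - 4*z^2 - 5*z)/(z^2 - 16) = z*(z^2 - 4*z - 5)/(z^2 - 16)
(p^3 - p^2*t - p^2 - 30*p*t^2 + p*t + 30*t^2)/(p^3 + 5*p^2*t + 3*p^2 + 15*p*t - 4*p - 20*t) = (p - 6*t)/(p + 4)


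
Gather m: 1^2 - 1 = 0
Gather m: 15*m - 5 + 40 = 15*m + 35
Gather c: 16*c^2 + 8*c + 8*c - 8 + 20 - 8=16*c^2 + 16*c + 4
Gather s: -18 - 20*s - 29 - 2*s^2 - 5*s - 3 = -2*s^2 - 25*s - 50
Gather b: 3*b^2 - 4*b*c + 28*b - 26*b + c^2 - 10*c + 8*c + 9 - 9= 3*b^2 + b*(2 - 4*c) + c^2 - 2*c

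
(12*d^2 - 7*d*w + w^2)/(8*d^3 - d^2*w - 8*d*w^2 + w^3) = (12*d^2 - 7*d*w + w^2)/(8*d^3 - d^2*w - 8*d*w^2 + w^3)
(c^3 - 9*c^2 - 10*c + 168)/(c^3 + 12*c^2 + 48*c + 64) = (c^2 - 13*c + 42)/(c^2 + 8*c + 16)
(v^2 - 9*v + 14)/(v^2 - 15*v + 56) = (v - 2)/(v - 8)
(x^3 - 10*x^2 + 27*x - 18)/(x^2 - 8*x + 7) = (x^2 - 9*x + 18)/(x - 7)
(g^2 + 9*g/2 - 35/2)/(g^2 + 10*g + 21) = (g - 5/2)/(g + 3)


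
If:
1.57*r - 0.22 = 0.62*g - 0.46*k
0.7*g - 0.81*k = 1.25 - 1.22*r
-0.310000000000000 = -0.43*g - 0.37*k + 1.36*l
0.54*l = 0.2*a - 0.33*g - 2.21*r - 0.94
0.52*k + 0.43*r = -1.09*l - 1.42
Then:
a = 5.83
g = -0.49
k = -1.42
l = -0.77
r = 0.36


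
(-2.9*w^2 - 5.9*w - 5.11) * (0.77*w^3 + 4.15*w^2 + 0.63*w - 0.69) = -2.233*w^5 - 16.578*w^4 - 30.2467*w^3 - 22.9225*w^2 + 0.8517*w + 3.5259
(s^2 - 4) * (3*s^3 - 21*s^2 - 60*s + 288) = 3*s^5 - 21*s^4 - 72*s^3 + 372*s^2 + 240*s - 1152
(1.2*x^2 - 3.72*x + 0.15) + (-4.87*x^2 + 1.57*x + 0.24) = -3.67*x^2 - 2.15*x + 0.39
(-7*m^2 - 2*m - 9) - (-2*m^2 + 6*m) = -5*m^2 - 8*m - 9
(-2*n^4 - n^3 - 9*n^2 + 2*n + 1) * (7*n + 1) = -14*n^5 - 9*n^4 - 64*n^3 + 5*n^2 + 9*n + 1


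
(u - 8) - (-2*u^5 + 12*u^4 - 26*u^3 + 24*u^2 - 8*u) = 2*u^5 - 12*u^4 + 26*u^3 - 24*u^2 + 9*u - 8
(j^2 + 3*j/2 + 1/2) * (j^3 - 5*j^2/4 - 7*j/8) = j^5 + j^4/4 - 9*j^3/4 - 31*j^2/16 - 7*j/16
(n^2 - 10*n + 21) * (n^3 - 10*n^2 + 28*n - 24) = n^5 - 20*n^4 + 149*n^3 - 514*n^2 + 828*n - 504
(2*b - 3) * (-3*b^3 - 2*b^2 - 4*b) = -6*b^4 + 5*b^3 - 2*b^2 + 12*b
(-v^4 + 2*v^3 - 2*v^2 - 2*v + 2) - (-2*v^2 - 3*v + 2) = -v^4 + 2*v^3 + v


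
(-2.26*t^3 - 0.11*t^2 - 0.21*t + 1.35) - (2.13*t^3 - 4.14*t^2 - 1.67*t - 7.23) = -4.39*t^3 + 4.03*t^2 + 1.46*t + 8.58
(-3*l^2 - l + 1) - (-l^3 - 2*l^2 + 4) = l^3 - l^2 - l - 3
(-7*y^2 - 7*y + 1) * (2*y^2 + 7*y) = -14*y^4 - 63*y^3 - 47*y^2 + 7*y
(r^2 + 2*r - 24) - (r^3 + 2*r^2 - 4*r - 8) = -r^3 - r^2 + 6*r - 16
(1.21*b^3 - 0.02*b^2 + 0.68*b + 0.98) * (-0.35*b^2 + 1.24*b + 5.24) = -0.4235*b^5 + 1.5074*b^4 + 6.0776*b^3 + 0.3954*b^2 + 4.7784*b + 5.1352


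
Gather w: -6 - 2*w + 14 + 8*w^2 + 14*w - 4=8*w^2 + 12*w + 4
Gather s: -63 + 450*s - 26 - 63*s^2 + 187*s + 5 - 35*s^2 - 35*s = -98*s^2 + 602*s - 84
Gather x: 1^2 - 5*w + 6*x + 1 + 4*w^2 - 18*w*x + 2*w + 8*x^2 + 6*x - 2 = 4*w^2 - 3*w + 8*x^2 + x*(12 - 18*w)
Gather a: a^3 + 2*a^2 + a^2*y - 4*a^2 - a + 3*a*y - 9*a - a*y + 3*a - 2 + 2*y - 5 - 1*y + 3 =a^3 + a^2*(y - 2) + a*(2*y - 7) + y - 4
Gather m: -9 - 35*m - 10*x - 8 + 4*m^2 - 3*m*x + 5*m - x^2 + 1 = 4*m^2 + m*(-3*x - 30) - x^2 - 10*x - 16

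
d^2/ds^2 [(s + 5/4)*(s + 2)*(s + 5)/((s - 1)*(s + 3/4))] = 4*(692*s^3 + 1812*s^2 + 1104*s + 361)/(64*s^6 - 48*s^5 - 132*s^4 + 71*s^3 + 99*s^2 - 27*s - 27)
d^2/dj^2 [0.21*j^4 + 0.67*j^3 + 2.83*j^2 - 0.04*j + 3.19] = 2.52*j^2 + 4.02*j + 5.66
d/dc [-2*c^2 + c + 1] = 1 - 4*c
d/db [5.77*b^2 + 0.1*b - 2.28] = 11.54*b + 0.1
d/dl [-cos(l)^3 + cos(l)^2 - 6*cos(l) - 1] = (3*cos(l)^2 - 2*cos(l) + 6)*sin(l)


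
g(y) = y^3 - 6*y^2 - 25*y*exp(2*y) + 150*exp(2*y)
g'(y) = 3*y^2 - 50*y*exp(2*y) - 12*y + 275*exp(2*y)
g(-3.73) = -135.23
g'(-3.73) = 86.76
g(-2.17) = -35.81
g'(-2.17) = 45.17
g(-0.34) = 79.57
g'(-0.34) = 152.36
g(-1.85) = -22.01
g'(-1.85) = 41.55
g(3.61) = 81616.57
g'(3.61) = 129128.99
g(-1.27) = 2.61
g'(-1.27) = 46.77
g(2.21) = 7854.86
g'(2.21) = 13657.47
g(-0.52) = 55.85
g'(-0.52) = 113.44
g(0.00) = 150.00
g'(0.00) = 275.00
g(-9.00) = -1215.00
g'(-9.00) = 351.00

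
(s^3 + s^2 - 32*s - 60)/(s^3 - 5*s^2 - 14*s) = (s^2 - s - 30)/(s*(s - 7))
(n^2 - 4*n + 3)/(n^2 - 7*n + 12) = (n - 1)/(n - 4)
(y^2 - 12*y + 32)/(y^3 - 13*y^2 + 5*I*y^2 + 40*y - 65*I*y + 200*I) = (y - 4)/(y^2 + 5*y*(-1 + I) - 25*I)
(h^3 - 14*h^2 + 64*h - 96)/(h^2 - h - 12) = (h^2 - 10*h + 24)/(h + 3)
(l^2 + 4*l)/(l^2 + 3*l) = (l + 4)/(l + 3)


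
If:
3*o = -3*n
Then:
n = -o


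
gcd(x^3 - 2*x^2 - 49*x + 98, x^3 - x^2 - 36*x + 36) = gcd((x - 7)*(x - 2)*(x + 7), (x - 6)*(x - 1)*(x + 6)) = 1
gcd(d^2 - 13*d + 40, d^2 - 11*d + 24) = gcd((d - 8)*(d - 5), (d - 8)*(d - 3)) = d - 8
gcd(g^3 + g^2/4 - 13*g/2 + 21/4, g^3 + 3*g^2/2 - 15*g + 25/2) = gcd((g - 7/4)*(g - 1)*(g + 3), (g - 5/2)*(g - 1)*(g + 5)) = g - 1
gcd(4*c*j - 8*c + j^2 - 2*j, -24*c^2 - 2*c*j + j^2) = 4*c + j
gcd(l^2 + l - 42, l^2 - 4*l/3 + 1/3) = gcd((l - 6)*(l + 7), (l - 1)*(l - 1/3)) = 1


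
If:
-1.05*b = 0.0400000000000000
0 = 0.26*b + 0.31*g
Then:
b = -0.04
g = 0.03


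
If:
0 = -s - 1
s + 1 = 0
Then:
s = -1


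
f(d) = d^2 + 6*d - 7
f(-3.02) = -16.00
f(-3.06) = -16.00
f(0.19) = -5.82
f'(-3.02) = -0.04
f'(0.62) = 7.24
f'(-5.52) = -5.04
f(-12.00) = 65.00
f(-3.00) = -16.00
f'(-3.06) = -0.12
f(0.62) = -2.90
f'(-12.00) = -18.00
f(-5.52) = -9.65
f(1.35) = 2.92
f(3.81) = 30.38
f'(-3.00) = 0.00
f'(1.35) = 8.70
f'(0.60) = 7.20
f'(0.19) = 6.38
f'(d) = 2*d + 6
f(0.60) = -3.04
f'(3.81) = 13.62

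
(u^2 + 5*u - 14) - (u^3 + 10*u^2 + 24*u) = -u^3 - 9*u^2 - 19*u - 14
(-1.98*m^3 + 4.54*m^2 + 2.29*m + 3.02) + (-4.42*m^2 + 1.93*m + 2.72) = -1.98*m^3 + 0.12*m^2 + 4.22*m + 5.74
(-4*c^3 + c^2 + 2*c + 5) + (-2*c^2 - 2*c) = -4*c^3 - c^2 + 5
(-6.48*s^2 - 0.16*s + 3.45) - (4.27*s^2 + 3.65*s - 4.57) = -10.75*s^2 - 3.81*s + 8.02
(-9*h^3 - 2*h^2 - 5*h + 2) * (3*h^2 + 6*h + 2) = -27*h^5 - 60*h^4 - 45*h^3 - 28*h^2 + 2*h + 4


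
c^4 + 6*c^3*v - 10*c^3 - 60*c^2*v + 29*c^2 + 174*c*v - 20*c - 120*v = (c - 5)*(c - 4)*(c - 1)*(c + 6*v)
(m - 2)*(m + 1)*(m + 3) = m^3 + 2*m^2 - 5*m - 6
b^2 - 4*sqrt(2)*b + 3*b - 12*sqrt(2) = (b + 3)*(b - 4*sqrt(2))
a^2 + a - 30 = (a - 5)*(a + 6)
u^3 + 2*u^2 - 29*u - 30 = (u - 5)*(u + 1)*(u + 6)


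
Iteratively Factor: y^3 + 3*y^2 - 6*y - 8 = (y + 1)*(y^2 + 2*y - 8) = (y + 1)*(y + 4)*(y - 2)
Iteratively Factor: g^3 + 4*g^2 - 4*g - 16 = (g + 2)*(g^2 + 2*g - 8) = (g + 2)*(g + 4)*(g - 2)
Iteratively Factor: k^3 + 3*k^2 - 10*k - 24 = (k + 4)*(k^2 - k - 6) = (k - 3)*(k + 4)*(k + 2)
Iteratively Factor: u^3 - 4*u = (u)*(u^2 - 4) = u*(u - 2)*(u + 2)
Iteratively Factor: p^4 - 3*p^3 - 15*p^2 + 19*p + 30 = (p - 5)*(p^3 + 2*p^2 - 5*p - 6) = (p - 5)*(p - 2)*(p^2 + 4*p + 3) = (p - 5)*(p - 2)*(p + 3)*(p + 1)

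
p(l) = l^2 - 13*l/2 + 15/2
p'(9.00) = 11.50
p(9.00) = 30.00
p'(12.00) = 17.50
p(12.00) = 73.50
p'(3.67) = 0.84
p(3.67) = -2.89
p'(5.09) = 3.68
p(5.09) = 0.32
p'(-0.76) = -8.02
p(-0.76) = 13.02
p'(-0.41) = -7.32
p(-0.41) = 10.33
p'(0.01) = -6.48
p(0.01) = 7.44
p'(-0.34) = -7.18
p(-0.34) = 9.83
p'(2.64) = -1.22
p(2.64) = -2.69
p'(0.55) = -5.40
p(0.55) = 4.23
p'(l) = 2*l - 13/2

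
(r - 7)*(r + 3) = r^2 - 4*r - 21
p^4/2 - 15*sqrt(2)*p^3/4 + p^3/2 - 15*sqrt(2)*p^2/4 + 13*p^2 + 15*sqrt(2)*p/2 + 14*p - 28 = (p/2 + 1)*(p - 1)*(p - 4*sqrt(2))*(p - 7*sqrt(2)/2)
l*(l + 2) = l^2 + 2*l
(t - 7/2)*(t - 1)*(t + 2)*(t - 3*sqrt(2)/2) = t^4 - 5*t^3/2 - 3*sqrt(2)*t^3/2 - 11*t^2/2 + 15*sqrt(2)*t^2/4 + 7*t + 33*sqrt(2)*t/4 - 21*sqrt(2)/2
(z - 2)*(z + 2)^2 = z^3 + 2*z^2 - 4*z - 8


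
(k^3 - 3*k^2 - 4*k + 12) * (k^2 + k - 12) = k^5 - 2*k^4 - 19*k^3 + 44*k^2 + 60*k - 144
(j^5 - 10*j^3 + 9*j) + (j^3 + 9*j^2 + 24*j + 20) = j^5 - 9*j^3 + 9*j^2 + 33*j + 20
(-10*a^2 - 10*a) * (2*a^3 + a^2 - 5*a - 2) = -20*a^5 - 30*a^4 + 40*a^3 + 70*a^2 + 20*a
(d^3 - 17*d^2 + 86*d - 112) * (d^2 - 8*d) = d^5 - 25*d^4 + 222*d^3 - 800*d^2 + 896*d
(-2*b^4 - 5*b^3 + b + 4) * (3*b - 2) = -6*b^5 - 11*b^4 + 10*b^3 + 3*b^2 + 10*b - 8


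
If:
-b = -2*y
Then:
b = 2*y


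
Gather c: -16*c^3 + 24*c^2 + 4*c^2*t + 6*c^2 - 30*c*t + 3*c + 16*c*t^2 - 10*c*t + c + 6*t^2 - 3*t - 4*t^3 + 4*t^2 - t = -16*c^3 + c^2*(4*t + 30) + c*(16*t^2 - 40*t + 4) - 4*t^3 + 10*t^2 - 4*t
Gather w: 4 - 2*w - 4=-2*w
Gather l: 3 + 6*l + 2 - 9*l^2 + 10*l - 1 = -9*l^2 + 16*l + 4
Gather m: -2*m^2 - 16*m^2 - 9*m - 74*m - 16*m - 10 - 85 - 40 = -18*m^2 - 99*m - 135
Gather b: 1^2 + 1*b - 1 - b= 0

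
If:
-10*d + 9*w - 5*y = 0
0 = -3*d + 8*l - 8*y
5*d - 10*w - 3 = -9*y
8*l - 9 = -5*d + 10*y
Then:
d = 111/46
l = 2229/368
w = 255/46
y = 237/46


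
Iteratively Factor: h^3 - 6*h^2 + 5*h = (h)*(h^2 - 6*h + 5) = h*(h - 5)*(h - 1)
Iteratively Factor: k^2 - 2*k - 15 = (k + 3)*(k - 5)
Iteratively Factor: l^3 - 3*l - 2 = (l + 1)*(l^2 - l - 2) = (l - 2)*(l + 1)*(l + 1)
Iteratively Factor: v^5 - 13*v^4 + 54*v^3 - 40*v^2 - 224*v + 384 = (v + 2)*(v^4 - 15*v^3 + 84*v^2 - 208*v + 192) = (v - 4)*(v + 2)*(v^3 - 11*v^2 + 40*v - 48) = (v - 4)*(v - 3)*(v + 2)*(v^2 - 8*v + 16) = (v - 4)^2*(v - 3)*(v + 2)*(v - 4)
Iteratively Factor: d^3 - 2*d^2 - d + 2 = (d - 2)*(d^2 - 1) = (d - 2)*(d - 1)*(d + 1)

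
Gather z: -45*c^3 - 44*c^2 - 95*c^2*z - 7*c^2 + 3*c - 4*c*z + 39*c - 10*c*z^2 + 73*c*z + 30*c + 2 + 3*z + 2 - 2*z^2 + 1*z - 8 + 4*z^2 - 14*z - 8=-45*c^3 - 51*c^2 + 72*c + z^2*(2 - 10*c) + z*(-95*c^2 + 69*c - 10) - 12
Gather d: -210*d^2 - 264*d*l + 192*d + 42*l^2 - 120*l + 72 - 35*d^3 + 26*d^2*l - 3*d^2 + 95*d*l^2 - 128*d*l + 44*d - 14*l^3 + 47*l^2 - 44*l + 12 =-35*d^3 + d^2*(26*l - 213) + d*(95*l^2 - 392*l + 236) - 14*l^3 + 89*l^2 - 164*l + 84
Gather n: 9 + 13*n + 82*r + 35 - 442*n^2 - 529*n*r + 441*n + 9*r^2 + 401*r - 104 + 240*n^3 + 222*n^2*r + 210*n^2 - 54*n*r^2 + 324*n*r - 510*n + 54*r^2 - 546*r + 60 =240*n^3 + n^2*(222*r - 232) + n*(-54*r^2 - 205*r - 56) + 63*r^2 - 63*r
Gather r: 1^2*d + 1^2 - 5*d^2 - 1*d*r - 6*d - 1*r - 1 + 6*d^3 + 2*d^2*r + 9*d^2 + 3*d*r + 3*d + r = 6*d^3 + 4*d^2 - 2*d + r*(2*d^2 + 2*d)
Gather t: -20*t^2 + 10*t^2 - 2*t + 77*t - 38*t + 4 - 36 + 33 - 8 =-10*t^2 + 37*t - 7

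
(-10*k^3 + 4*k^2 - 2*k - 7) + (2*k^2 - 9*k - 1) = -10*k^3 + 6*k^2 - 11*k - 8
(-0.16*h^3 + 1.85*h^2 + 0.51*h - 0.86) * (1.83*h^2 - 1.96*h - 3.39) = -0.2928*h^5 + 3.6991*h^4 - 2.1503*h^3 - 8.8449*h^2 - 0.0433000000000001*h + 2.9154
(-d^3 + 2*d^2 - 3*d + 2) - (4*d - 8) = -d^3 + 2*d^2 - 7*d + 10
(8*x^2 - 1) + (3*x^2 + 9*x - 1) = 11*x^2 + 9*x - 2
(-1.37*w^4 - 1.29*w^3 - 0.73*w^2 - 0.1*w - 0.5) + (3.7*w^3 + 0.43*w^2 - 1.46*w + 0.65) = -1.37*w^4 + 2.41*w^3 - 0.3*w^2 - 1.56*w + 0.15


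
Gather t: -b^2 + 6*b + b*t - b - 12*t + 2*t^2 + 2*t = -b^2 + 5*b + 2*t^2 + t*(b - 10)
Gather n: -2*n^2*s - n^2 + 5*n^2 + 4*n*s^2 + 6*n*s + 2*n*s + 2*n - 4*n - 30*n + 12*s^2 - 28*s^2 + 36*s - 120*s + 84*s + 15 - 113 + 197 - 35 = n^2*(4 - 2*s) + n*(4*s^2 + 8*s - 32) - 16*s^2 + 64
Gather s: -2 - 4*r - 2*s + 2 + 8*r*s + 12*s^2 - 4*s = -4*r + 12*s^2 + s*(8*r - 6)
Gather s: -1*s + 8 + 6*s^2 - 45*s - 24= 6*s^2 - 46*s - 16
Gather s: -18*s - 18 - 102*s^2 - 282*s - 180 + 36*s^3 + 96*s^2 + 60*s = 36*s^3 - 6*s^2 - 240*s - 198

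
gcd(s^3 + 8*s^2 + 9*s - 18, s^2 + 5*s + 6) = s + 3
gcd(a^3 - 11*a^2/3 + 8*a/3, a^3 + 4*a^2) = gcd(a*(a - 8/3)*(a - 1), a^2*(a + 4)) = a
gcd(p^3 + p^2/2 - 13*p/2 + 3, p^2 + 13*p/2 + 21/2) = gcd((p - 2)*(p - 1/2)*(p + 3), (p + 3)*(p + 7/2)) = p + 3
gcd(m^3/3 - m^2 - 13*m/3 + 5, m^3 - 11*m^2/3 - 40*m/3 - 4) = 1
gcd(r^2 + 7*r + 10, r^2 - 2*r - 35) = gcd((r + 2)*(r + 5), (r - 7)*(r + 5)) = r + 5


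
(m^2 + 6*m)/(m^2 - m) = (m + 6)/(m - 1)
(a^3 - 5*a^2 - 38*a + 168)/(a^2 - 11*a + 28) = a + 6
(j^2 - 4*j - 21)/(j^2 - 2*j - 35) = (j + 3)/(j + 5)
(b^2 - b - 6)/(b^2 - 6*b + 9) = (b + 2)/(b - 3)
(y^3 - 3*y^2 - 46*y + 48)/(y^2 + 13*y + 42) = (y^2 - 9*y + 8)/(y + 7)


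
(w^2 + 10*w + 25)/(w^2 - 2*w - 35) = (w + 5)/(w - 7)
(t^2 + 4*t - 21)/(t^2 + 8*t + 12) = (t^2 + 4*t - 21)/(t^2 + 8*t + 12)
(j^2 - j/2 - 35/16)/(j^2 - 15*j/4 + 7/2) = (j + 5/4)/(j - 2)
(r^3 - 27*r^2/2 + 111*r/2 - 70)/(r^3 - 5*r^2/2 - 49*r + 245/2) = (r - 4)/(r + 7)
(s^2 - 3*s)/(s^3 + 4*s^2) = (s - 3)/(s*(s + 4))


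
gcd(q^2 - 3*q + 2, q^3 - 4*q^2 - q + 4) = q - 1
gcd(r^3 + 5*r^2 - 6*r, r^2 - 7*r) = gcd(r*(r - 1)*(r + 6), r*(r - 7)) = r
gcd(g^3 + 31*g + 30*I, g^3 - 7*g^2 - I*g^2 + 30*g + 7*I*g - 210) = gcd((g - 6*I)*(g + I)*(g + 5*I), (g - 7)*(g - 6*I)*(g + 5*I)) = g^2 - I*g + 30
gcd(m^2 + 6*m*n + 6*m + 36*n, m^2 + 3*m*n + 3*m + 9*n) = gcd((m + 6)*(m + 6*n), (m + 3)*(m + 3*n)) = 1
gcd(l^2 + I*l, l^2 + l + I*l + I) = l + I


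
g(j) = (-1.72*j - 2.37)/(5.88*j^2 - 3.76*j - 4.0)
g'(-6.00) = 0.00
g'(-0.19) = -0.74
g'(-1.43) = -0.12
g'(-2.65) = -0.00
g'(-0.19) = -0.74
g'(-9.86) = 0.00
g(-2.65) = 0.05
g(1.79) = -0.67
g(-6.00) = 0.03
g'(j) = (3.76 - 11.76*j)*(-1.72*j - 2.37)/(5.88*j^2 - 3.76*j - 4.0)^2 - 1.72/(5.88*j^2 - 3.76*j - 4.0)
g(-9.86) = 0.02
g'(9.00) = 0.01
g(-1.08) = -0.07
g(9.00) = -0.04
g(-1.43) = 0.01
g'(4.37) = 0.04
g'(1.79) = 1.22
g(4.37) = -0.11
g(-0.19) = 0.66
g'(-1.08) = -0.42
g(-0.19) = 0.66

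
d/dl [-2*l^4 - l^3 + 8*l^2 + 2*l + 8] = -8*l^3 - 3*l^2 + 16*l + 2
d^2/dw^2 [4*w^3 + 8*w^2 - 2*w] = 24*w + 16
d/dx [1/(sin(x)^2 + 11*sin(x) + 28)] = -(2*sin(x) + 11)*cos(x)/(sin(x)^2 + 11*sin(x) + 28)^2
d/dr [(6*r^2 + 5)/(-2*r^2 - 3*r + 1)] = (-18*r^2 + 32*r + 15)/(4*r^4 + 12*r^3 + 5*r^2 - 6*r + 1)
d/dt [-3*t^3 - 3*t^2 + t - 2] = -9*t^2 - 6*t + 1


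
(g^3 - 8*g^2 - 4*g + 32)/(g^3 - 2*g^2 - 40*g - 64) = (g - 2)/(g + 4)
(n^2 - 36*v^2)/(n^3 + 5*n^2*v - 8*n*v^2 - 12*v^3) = (-n + 6*v)/(-n^2 + n*v + 2*v^2)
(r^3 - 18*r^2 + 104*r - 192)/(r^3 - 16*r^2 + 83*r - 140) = (r^2 - 14*r + 48)/(r^2 - 12*r + 35)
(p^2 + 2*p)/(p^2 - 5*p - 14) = p/(p - 7)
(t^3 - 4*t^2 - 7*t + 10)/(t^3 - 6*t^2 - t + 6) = (t^2 - 3*t - 10)/(t^2 - 5*t - 6)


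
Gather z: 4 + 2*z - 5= 2*z - 1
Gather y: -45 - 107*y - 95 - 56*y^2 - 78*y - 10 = -56*y^2 - 185*y - 150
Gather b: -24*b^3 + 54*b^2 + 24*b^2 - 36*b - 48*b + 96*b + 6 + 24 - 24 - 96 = -24*b^3 + 78*b^2 + 12*b - 90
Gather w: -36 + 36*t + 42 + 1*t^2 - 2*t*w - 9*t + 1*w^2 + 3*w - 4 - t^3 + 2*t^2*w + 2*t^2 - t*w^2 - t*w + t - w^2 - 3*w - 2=-t^3 + 3*t^2 - t*w^2 + 28*t + w*(2*t^2 - 3*t)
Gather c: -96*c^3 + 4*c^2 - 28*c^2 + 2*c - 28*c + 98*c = -96*c^3 - 24*c^2 + 72*c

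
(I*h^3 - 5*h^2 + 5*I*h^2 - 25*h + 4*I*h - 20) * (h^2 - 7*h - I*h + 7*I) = I*h^5 - 4*h^4 - 2*I*h^4 + 8*h^3 - 26*I*h^3 + 124*h^2 - 38*I*h^2 + 112*h - 155*I*h - 140*I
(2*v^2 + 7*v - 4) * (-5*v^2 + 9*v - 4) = -10*v^4 - 17*v^3 + 75*v^2 - 64*v + 16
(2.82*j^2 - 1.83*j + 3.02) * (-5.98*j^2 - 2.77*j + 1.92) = -16.8636*j^4 + 3.132*j^3 - 7.5761*j^2 - 11.879*j + 5.7984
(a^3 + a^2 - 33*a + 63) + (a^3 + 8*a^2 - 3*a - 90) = 2*a^3 + 9*a^2 - 36*a - 27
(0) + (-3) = -3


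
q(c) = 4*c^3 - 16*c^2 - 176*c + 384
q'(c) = 12*c^2 - 32*c - 176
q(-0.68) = 495.02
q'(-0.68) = -148.69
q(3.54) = -262.10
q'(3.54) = -138.90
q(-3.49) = 633.32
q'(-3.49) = 81.84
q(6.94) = -271.04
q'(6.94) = 179.88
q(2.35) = -66.05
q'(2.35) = -184.93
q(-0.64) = 489.04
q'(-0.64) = -150.60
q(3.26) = -221.22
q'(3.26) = -152.79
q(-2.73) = 663.85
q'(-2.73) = 0.79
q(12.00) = 2880.00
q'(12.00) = 1168.00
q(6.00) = -384.00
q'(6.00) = 64.00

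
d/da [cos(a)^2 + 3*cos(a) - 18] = -(2*cos(a) + 3)*sin(a)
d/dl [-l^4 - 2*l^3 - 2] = l^2*(-4*l - 6)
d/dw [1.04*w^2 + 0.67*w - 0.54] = 2.08*w + 0.67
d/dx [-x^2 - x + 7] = -2*x - 1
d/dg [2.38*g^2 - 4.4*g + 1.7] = 4.76*g - 4.4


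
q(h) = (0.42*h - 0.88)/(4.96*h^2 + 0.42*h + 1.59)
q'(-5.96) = -0.00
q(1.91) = -0.00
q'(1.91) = 0.02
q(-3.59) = -0.04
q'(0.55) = 0.47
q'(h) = (-9.92*h - 0.42)*(0.42*h - 0.88)/(4.96*h^2 + 0.42*h + 1.59)^2 + 0.42/(4.96*h^2 + 0.42*h + 1.59) = (-2.0832*h^2 + 8.7296*h + 1.0374)/(24.6016*h^4 + 4.1664*h^3 + 15.9492*h^2 + 1.3356*h + 2.5281)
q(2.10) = 0.00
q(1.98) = -0.00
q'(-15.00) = -0.00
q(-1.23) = -0.16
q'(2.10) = 0.02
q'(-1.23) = -0.17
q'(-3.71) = -0.01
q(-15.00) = -0.01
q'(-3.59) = -0.01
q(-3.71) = -0.04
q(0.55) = -0.20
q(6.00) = 0.01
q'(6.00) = -0.00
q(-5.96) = -0.02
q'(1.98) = 0.02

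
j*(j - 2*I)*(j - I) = j^3 - 3*I*j^2 - 2*j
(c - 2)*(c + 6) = c^2 + 4*c - 12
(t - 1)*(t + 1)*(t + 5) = t^3 + 5*t^2 - t - 5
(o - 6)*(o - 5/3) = o^2 - 23*o/3 + 10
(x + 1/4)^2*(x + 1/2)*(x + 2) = x^4 + 3*x^3 + 37*x^2/16 + 21*x/32 + 1/16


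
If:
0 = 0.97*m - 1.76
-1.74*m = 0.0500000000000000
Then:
No Solution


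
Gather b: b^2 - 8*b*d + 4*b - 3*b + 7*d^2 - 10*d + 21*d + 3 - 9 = b^2 + b*(1 - 8*d) + 7*d^2 + 11*d - 6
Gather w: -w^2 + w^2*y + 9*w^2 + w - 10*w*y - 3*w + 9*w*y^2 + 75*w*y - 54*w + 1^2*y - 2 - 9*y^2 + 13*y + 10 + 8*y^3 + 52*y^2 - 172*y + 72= w^2*(y + 8) + w*(9*y^2 + 65*y - 56) + 8*y^3 + 43*y^2 - 158*y + 80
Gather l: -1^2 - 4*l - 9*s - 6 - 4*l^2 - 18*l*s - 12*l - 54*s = -4*l^2 + l*(-18*s - 16) - 63*s - 7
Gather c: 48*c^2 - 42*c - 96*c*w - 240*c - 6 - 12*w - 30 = 48*c^2 + c*(-96*w - 282) - 12*w - 36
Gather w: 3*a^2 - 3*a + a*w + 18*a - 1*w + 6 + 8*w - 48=3*a^2 + 15*a + w*(a + 7) - 42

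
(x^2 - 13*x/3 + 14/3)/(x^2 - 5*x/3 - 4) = (-3*x^2 + 13*x - 14)/(-3*x^2 + 5*x + 12)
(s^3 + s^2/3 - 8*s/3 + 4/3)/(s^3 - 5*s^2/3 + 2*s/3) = (s + 2)/s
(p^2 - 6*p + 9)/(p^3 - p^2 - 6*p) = (p - 3)/(p*(p + 2))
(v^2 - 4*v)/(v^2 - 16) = v/(v + 4)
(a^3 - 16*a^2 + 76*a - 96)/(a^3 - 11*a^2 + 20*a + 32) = (a^2 - 8*a + 12)/(a^2 - 3*a - 4)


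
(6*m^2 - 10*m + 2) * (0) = 0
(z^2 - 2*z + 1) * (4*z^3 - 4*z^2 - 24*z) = 4*z^5 - 12*z^4 - 12*z^3 + 44*z^2 - 24*z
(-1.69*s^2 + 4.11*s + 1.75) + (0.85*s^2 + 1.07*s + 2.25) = -0.84*s^2 + 5.18*s + 4.0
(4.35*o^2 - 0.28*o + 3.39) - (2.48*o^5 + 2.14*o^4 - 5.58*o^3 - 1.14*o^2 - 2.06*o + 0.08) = -2.48*o^5 - 2.14*o^4 + 5.58*o^3 + 5.49*o^2 + 1.78*o + 3.31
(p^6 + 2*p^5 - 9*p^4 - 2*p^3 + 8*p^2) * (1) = p^6 + 2*p^5 - 9*p^4 - 2*p^3 + 8*p^2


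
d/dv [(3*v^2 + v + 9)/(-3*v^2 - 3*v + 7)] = 2*(-3*v^2 + 48*v + 17)/(9*v^4 + 18*v^3 - 33*v^2 - 42*v + 49)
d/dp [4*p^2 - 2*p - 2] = 8*p - 2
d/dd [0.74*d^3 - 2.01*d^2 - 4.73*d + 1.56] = 2.22*d^2 - 4.02*d - 4.73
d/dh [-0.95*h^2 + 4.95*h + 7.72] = 4.95 - 1.9*h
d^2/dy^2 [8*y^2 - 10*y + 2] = 16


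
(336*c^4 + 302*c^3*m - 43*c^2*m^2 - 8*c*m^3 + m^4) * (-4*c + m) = -1344*c^5 - 872*c^4*m + 474*c^3*m^2 - 11*c^2*m^3 - 12*c*m^4 + m^5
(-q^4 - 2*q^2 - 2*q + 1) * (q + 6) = -q^5 - 6*q^4 - 2*q^3 - 14*q^2 - 11*q + 6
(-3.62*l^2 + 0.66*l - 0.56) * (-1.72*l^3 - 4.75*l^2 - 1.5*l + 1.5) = 6.2264*l^5 + 16.0598*l^4 + 3.2582*l^3 - 3.76*l^2 + 1.83*l - 0.84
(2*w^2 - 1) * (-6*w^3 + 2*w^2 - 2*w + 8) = -12*w^5 + 4*w^4 + 2*w^3 + 14*w^2 + 2*w - 8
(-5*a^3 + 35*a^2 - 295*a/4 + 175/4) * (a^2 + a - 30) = -5*a^5 + 30*a^4 + 445*a^3/4 - 1080*a^2 + 9025*a/4 - 2625/2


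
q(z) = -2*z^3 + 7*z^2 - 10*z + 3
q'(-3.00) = -106.00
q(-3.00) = 150.00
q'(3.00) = -22.00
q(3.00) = -18.00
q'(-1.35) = -39.84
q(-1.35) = 34.18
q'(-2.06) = -64.30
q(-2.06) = 70.79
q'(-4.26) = -178.53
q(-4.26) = 327.25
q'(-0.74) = -23.65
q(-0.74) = 15.04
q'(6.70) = -185.54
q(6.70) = -351.30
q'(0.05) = -9.32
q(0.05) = 2.52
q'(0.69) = -3.20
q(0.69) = -1.22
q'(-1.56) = -46.44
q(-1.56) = 43.23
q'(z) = -6*z^2 + 14*z - 10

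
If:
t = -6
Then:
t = -6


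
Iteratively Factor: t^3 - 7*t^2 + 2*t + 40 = (t - 4)*(t^2 - 3*t - 10) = (t - 4)*(t + 2)*(t - 5)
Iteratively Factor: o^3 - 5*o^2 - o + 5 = (o + 1)*(o^2 - 6*o + 5) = (o - 1)*(o + 1)*(o - 5)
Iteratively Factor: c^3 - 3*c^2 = (c)*(c^2 - 3*c) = c*(c - 3)*(c)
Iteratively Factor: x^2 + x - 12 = (x + 4)*(x - 3)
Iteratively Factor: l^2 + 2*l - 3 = (l + 3)*(l - 1)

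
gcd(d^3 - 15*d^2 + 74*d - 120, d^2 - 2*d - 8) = d - 4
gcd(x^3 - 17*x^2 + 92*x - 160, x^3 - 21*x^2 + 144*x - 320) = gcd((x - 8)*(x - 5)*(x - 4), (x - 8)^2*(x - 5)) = x^2 - 13*x + 40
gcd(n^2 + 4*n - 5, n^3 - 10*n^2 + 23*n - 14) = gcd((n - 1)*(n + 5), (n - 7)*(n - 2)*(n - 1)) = n - 1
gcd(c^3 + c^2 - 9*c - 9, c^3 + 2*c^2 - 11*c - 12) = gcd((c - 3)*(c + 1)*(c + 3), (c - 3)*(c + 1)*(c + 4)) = c^2 - 2*c - 3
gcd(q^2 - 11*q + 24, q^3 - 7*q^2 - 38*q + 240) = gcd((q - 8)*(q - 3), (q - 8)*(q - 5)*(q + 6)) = q - 8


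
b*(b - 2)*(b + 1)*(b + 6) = b^4 + 5*b^3 - 8*b^2 - 12*b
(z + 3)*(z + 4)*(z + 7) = z^3 + 14*z^2 + 61*z + 84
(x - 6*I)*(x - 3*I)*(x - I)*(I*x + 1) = I*x^4 + 11*x^3 - 37*I*x^2 - 45*x + 18*I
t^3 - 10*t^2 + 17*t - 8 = (t - 8)*(t - 1)^2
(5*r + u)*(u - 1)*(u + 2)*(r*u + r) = 5*r^2*u^3 + 10*r^2*u^2 - 5*r^2*u - 10*r^2 + r*u^4 + 2*r*u^3 - r*u^2 - 2*r*u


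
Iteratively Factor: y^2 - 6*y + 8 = (y - 4)*(y - 2)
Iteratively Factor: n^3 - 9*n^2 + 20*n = (n)*(n^2 - 9*n + 20) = n*(n - 4)*(n - 5)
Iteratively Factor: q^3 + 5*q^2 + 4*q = (q + 4)*(q^2 + q) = q*(q + 4)*(q + 1)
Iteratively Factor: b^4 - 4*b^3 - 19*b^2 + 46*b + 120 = (b + 3)*(b^3 - 7*b^2 + 2*b + 40) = (b + 2)*(b + 3)*(b^2 - 9*b + 20) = (b - 5)*(b + 2)*(b + 3)*(b - 4)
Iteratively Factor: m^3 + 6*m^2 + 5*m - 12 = (m + 4)*(m^2 + 2*m - 3) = (m + 3)*(m + 4)*(m - 1)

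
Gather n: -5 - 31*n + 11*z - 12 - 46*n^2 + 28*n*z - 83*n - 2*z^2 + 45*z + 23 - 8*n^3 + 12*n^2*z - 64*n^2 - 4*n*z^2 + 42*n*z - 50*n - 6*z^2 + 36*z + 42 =-8*n^3 + n^2*(12*z - 110) + n*(-4*z^2 + 70*z - 164) - 8*z^2 + 92*z + 48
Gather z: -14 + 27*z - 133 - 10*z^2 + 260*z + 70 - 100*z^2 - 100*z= -110*z^2 + 187*z - 77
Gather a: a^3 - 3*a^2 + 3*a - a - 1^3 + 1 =a^3 - 3*a^2 + 2*a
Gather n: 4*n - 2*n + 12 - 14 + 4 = 2*n + 2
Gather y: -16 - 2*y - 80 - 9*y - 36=-11*y - 132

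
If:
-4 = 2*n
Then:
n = -2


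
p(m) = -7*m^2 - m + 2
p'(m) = -14*m - 1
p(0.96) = -5.41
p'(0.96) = -14.44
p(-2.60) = -42.72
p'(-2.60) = 35.40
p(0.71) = -2.24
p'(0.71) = -10.94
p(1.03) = -6.46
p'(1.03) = -15.42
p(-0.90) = -2.77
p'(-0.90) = 11.60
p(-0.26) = 1.79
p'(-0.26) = 2.64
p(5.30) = -199.93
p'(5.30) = -75.20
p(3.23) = -74.26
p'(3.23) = -46.22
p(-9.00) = -556.00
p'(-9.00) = 125.00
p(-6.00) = -244.00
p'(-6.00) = 83.00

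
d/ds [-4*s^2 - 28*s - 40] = -8*s - 28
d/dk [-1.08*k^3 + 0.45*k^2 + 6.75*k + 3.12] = -3.24*k^2 + 0.9*k + 6.75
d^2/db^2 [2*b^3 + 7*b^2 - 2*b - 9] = 12*b + 14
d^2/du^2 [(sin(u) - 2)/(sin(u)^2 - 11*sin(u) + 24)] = (-sin(u)^5 - 3*sin(u)^4 + 80*sin(u)^3 - 226*sin(u)^2 - 60*sin(u) + 140)/(sin(u)^2 - 11*sin(u) + 24)^3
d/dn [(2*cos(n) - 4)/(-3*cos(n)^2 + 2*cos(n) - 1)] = 6*(sin(n)^2 + 4*cos(n) - 2)*sin(n)/(3*sin(n)^2 + 2*cos(n) - 4)^2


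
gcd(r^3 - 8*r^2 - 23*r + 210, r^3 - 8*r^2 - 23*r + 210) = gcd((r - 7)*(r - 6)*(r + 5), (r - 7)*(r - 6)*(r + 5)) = r^3 - 8*r^2 - 23*r + 210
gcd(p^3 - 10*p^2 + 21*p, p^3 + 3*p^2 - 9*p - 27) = p - 3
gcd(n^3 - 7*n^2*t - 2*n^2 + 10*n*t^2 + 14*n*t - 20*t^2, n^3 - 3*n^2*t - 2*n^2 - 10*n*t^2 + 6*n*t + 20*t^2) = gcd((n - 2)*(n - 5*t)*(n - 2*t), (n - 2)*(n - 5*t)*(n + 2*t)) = -n^2 + 5*n*t + 2*n - 10*t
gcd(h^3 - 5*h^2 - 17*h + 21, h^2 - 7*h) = h - 7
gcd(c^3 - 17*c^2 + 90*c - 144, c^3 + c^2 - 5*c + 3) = 1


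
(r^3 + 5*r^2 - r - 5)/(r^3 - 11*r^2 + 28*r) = (r^3 + 5*r^2 - r - 5)/(r*(r^2 - 11*r + 28))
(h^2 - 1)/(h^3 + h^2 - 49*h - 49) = (h - 1)/(h^2 - 49)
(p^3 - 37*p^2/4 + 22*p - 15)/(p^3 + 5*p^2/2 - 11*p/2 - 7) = (4*p^2 - 29*p + 30)/(2*(2*p^2 + 9*p + 7))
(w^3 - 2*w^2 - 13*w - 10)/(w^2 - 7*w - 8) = (w^2 - 3*w - 10)/(w - 8)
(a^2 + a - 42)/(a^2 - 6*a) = (a + 7)/a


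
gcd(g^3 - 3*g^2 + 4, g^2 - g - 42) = 1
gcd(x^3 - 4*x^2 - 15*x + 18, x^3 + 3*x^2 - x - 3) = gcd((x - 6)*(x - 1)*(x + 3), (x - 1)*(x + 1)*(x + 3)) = x^2 + 2*x - 3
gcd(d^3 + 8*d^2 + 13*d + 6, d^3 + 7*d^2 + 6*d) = d^2 + 7*d + 6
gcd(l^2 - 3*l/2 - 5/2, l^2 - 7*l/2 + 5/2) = l - 5/2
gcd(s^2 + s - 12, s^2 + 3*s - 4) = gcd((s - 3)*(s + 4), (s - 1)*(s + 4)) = s + 4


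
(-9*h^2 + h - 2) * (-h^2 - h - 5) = 9*h^4 + 8*h^3 + 46*h^2 - 3*h + 10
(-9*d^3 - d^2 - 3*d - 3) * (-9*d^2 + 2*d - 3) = 81*d^5 - 9*d^4 + 52*d^3 + 24*d^2 + 3*d + 9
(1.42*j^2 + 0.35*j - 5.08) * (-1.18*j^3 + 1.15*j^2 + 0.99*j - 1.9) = -1.6756*j^5 + 1.22*j^4 + 7.8027*j^3 - 8.1935*j^2 - 5.6942*j + 9.652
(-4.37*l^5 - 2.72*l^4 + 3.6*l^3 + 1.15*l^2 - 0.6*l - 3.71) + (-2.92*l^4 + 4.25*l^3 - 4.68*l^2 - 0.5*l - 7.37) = -4.37*l^5 - 5.64*l^4 + 7.85*l^3 - 3.53*l^2 - 1.1*l - 11.08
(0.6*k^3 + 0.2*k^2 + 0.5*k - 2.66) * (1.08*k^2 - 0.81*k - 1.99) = 0.648*k^5 - 0.27*k^4 - 0.816*k^3 - 3.6758*k^2 + 1.1596*k + 5.2934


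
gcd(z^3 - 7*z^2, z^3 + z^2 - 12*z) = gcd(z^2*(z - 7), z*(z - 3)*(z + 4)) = z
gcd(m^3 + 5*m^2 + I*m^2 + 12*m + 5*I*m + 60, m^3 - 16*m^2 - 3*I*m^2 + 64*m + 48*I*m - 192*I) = m - 3*I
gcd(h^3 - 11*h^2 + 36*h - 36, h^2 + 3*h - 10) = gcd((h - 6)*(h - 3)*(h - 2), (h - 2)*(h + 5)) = h - 2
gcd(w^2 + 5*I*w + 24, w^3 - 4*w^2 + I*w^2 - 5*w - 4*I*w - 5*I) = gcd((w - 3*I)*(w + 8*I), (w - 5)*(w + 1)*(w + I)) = 1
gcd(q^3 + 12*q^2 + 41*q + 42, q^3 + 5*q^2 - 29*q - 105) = q^2 + 10*q + 21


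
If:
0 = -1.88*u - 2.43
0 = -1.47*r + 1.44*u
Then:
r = -1.27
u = -1.29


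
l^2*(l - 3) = l^3 - 3*l^2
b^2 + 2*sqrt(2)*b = b*(b + 2*sqrt(2))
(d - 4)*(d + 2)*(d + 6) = d^3 + 4*d^2 - 20*d - 48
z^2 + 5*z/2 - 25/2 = (z - 5/2)*(z + 5)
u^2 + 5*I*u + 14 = (u - 2*I)*(u + 7*I)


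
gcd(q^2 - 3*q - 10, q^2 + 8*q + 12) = q + 2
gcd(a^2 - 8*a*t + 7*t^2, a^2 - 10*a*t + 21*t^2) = -a + 7*t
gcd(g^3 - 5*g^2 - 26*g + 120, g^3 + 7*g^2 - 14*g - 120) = g^2 + g - 20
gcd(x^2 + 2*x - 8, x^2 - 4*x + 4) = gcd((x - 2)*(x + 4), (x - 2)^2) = x - 2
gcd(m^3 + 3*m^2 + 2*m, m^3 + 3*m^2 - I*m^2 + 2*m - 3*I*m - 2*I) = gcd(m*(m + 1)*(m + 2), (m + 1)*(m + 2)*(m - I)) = m^2 + 3*m + 2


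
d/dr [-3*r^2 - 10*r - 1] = -6*r - 10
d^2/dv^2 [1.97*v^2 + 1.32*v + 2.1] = 3.94000000000000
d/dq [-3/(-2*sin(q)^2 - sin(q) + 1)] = -3*(4*sin(q) + 1)*cos(q)/(sin(q) - cos(2*q))^2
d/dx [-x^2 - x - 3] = -2*x - 1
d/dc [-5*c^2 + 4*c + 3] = 4 - 10*c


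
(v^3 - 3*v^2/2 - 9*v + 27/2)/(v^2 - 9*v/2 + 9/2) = v + 3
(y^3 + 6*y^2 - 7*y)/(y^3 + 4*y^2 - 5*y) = (y + 7)/(y + 5)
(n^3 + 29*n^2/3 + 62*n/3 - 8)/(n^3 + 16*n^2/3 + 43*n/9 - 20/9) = 3*(n + 6)/(3*n + 5)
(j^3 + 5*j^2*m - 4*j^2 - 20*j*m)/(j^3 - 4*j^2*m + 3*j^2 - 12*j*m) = (j^2 + 5*j*m - 4*j - 20*m)/(j^2 - 4*j*m + 3*j - 12*m)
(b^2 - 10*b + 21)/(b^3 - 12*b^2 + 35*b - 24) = (b - 7)/(b^2 - 9*b + 8)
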